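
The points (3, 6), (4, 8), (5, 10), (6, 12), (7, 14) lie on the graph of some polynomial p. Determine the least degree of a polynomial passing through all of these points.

1

Forward differences of the values at n = 3, 4, 5, 6, 7:
  p  : 6  8  10  12  14
  Δ  : 2  2  2  2
  Δ^2: 0  0  0
  Δ^3: 0  0
  Δ^4: 0
The first differences are constant (2) and nonzero, while all higher differences vanish, so the minimal degree is 1.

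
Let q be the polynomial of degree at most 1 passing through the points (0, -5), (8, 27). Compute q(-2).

Write q(n) = an + b. Substituting each data point gives a linear system:
  b = -5
  8a + b = 27
Solving the system yields a = 4, b = -5.
So q(n) = 4n - 5.
Then q(-2) = -13.

-13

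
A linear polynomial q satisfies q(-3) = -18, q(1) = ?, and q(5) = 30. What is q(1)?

6

The 2 known points determine the degree-1 polynomial uniquely.
Write q(n) = an + b. Substituting each data point gives a linear system:
  -3a + b = -18
  5a + b = 30
Solving the system yields a = 6, b = 0.
So q(n) = 6n.
Then q(1) = 6.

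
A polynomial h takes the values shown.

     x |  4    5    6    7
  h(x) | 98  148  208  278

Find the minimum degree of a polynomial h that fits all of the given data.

2

Forward differences of the values at x = 4, 5, 6, 7:
  h  : 98  148  208  278
  Δ  : 50  60  70
  Δ^2: 10  10
  Δ^3: 0
The second differences are constant (10) and nonzero, while all higher differences vanish, so the minimal degree is 2.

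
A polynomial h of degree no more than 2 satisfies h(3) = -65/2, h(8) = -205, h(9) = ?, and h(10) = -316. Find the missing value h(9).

-515/2

The 3 known points determine the degree-2 polynomial uniquely.
Write h(u) = au^2 + bu + c. Substituting each data point gives a linear system:
  9a + 3b + c = -65/2
  64a + 8b + c = -205
  100a + 10b + c = -316
Solving the system yields a = -3, b = -3/2, c = -1.
So h(u) = -3u² - (3/2)u - 1.
Then h(9) = -515/2.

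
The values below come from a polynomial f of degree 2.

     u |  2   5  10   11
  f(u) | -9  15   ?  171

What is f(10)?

135

The 3 known points determine the degree-2 polynomial uniquely.
Write f(u) = au^2 + bu + c. Substituting each data point gives a linear system:
  4a + 2b + c = -9
  25a + 5b + c = 15
  121a + 11b + c = 171
Solving the system yields a = 2, b = -6, c = -5.
So f(u) = 2u^2 - 6u - 5.
Then f(10) = 135.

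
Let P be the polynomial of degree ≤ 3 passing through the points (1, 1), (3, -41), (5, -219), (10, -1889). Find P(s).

Write P(s) = as^3 + bs^2 + cs + d. Substituting each data point gives a linear system:
  a + b + c + d = 1
  27a + 9b + 3c + d = -41
  125a + 25b + 5c + d = -219
  1000a + 100b + 10c + d = -1889
Solving the system yields a = -2, b = 1, c = 1, d = 1.
So P(s) = -2s³ + s² + s + 1.
Check: P(5) = -219. ✓

P(s) = -2s^3 + s^2 + s + 1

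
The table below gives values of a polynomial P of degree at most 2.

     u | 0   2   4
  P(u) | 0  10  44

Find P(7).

Using the Lagrange interpolation formula with nodes 0, 2, 4:
  L_0(u) = (u - 2)(u - 4) / 8
  L_1(u) = u(u - 4) / -4
  L_2(u) = u(u - 2) / 8
Then P(u) = 0·L_0(u) + 10·L_1(u) + 44·L_2(u).
Expanding and collecting terms gives P(u) = 3u^2 - u.
Evaluating at u = 7: P(7) = 140.

140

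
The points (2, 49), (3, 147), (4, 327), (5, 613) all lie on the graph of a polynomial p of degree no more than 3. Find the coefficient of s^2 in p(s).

5

Write p(s) = as^3 + bs^2 + cs + d. Substituting each data point gives a linear system:
  8a + 4b + 2c + d = 49
  27a + 9b + 3c + d = 147
  64a + 16b + 4c + d = 327
  125a + 25b + 5c + d = 613
Solving the system yields a = 4, b = 5, c = -3, d = 3.
So p(s) = 4s^3 + 5s^2 - 3s + 3.
The coefficient of s^2 is 5.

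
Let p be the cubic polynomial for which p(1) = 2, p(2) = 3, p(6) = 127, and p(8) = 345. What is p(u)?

p(u) = u^3 - 3u^2 + 3u + 1

Write p(u) = au^3 + bu^2 + cu + d. Substituting each data point gives a linear system:
  a + b + c + d = 2
  8a + 4b + 2c + d = 3
  216a + 36b + 6c + d = 127
  512a + 64b + 8c + d = 345
Solving the system yields a = 1, b = -3, c = 3, d = 1.
So p(u) = u³ - 3u² + 3u + 1.
Check: p(6) = 127. ✓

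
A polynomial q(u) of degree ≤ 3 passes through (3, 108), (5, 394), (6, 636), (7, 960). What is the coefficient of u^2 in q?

Write q(u) = au^3 + bu^2 + cu + d. Substituting each data point gives a linear system:
  27a + 9b + 3c + d = 108
  125a + 25b + 5c + d = 394
  216a + 36b + 6c + d = 636
  343a + 49b + 7c + d = 960
Solving the system yields a = 2, b = 5, c = 5, d = -6.
So q(u) = 2u³ + 5u² + 5u - 6.
The coefficient of u^2 is 5.

5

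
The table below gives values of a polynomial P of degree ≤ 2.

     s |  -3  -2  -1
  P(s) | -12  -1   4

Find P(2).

-17

Using the Lagrange interpolation formula with nodes -3, -2, -1:
  L_0(s) = (s + 2)(s + 1) / 2
  L_1(s) = (s + 3)(s + 1) / -1
  L_2(s) = (s + 3)(s + 2) / 2
Then P(s) = -12·L_0(s) - 1·L_1(s) + 4·L_2(s).
Expanding and collecting terms gives P(s) = -3s^2 - 4s + 3.
Evaluating at s = 2: P(2) = -17.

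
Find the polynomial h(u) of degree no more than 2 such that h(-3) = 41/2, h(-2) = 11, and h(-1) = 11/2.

h(u) = 2u^2 + (1/2)u + 4

Write h(u) = au^2 + bu + c. Substituting each data point gives a linear system:
  9a - 3b + c = 41/2
  4a - 2b + c = 11
  a - b + c = 11/2
Solving the system yields a = 2, b = 1/2, c = 4.
So h(u) = 2u^2 + (1/2)u + 4.
Check: h(-3) = 41/2. ✓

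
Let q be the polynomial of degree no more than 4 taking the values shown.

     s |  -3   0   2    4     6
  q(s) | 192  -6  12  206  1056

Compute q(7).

Write q(s) = as^4 + bs^3 + cs^2 + ds + e. Substituting each data point gives a linear system:
  81a - 27b + 9c - 3d + e = 192
  e = -6
  16a + 8b + 4c + 2d + e = 12
  256a + 64b + 16c + 4d + e = 206
  1296a + 216b + 36c + 6d + e = 1056
Solving the system yields a = 1, b = -2, c = 6, d = -3, e = -6.
So q(s) = s^4 - 2s^3 + 6s^2 - 3s - 6.
Then q(7) = 1982.

1982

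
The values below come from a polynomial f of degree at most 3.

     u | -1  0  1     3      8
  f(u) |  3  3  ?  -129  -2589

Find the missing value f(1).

1

The 4 known points determine the degree-3 polynomial uniquely.
Write f(u) = au^3 + bu^2 + cu + d. Substituting each data point gives a linear system:
  -a + b - c + d = 3
  d = 3
  27a + 9b + 3c + d = -129
  512a + 64b + 8c + d = -2589
Solving the system yields a = -5, b = -1, c = 4, d = 3.
So f(u) = -5u^3 - u^2 + 4u + 3.
Then f(1) = 1.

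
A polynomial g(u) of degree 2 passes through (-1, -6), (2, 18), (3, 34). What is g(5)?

78

Write g(u) = au^2 + bu + c. Substituting each data point gives a linear system:
  a - b + c = -6
  4a + 2b + c = 18
  9a + 3b + c = 34
Solving the system yields a = 2, b = 6, c = -2.
So g(u) = 2u² + 6u - 2.
Then g(5) = 78.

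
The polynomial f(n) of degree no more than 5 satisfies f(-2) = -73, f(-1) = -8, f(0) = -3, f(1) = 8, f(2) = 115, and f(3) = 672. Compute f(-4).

Using the Lagrange interpolation formula with nodes -2, -1, 0, 1, 2, 3:
  L_0(n) = (n + 1)n(n - 1)(n - 2)(n - 3) / -120
  L_1(n) = (n + 2)n(n - 1)(n - 2)(n - 3) / 24
  L_2(n) = (n + 2)(n + 1)(n - 1)(n - 2)(n - 3) / -12
  L_3(n) = (n + 2)(n + 1)n(n - 2)(n - 3) / 12
  L_4(n) = (n + 2)(n + 1)n(n - 1)(n - 3) / -24
  L_5(n) = (n + 2)(n + 1)n(n - 1)(n - 2) / 120
Then f(n) = -73·L_0(n) - 8·L_1(n) - 3·L_2(n) + 8·L_3(n) + 115·L_4(n) + 672·L_5(n).
Expanding and collecting terms gives f(n) = 2n⁵ + n⁴ + 3n³ + 2n² + 3n - 3.
Evaluating at n = -4: f(-4) = -1967.

-1967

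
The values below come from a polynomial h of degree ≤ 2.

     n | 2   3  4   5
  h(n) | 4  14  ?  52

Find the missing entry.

30

The 3 known points determine the degree-2 polynomial uniquely.
Write h(n) = an^2 + bn + c. Substituting each data point gives a linear system:
  4a + 2b + c = 4
  9a + 3b + c = 14
  25a + 5b + c = 52
Solving the system yields a = 3, b = -5, c = 2.
So h(n) = 3n^2 - 5n + 2.
Then h(4) = 30.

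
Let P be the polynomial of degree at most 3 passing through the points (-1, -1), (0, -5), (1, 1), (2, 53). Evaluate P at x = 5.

Using the Lagrange interpolation formula with nodes -1, 0, 1, 2:
  L_0(x) = x(x - 1)(x - 2) / -6
  L_1(x) = (x + 1)(x - 1)(x - 2) / 2
  L_2(x) = (x + 1)x(x - 2) / -2
  L_3(x) = (x + 1)x(x - 1) / 6
Then P(x) = -1·L_0(x) - 5·L_1(x) + 1·L_2(x) + 53·L_3(x).
Expanding and collecting terms gives P(x) = 6x^3 + 5x^2 - 5x - 5.
Evaluating at x = 5: P(5) = 845.

845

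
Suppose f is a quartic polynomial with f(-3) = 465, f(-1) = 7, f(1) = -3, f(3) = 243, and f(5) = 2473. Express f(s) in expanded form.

f(s) = 5s^4 - 4s^3 - 6s^2 - s + 3

Write f(s) = as^4 + bs^3 + cs^2 + ds + e. Substituting each data point gives a linear system:
  81a - 27b + 9c - 3d + e = 465
  a - b + c - d + e = 7
  a + b + c + d + e = -3
  81a + 27b + 9c + 3d + e = 243
  625a + 125b + 25c + 5d + e = 2473
Solving the system yields a = 5, b = -4, c = -6, d = -1, e = 3.
So f(s) = 5s^4 - 4s^3 - 6s^2 - s + 3.
Check: f(-3) = 465. ✓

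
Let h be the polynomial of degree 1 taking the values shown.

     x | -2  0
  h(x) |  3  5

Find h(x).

h(x) = x + 5

Write h(x) = ax + b. Substituting each data point gives a linear system:
  -2a + b = 3
  b = 5
Solving the system yields a = 1, b = 5.
So h(x) = x + 5.
Check: h(0) = 5. ✓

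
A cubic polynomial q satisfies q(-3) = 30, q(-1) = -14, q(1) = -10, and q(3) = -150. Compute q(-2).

Write q(x) = ax^3 + bx^2 + cx + d. Substituting each data point gives a linear system:
  -27a + 9b - 3c + d = 30
  -a + b - c + d = -14
  a + b + c + d = -10
  27a + 9b + 3c + d = -150
Solving the system yields a = -4, b = -6, c = 6, d = -6.
So q(x) = -4x^3 - 6x^2 + 6x - 6.
Then q(-2) = -10.

-10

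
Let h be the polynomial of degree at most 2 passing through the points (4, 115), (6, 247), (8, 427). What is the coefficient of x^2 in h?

Write h(x) = ax^2 + bx + c. Substituting each data point gives a linear system:
  16a + 4b + c = 115
  36a + 6b + c = 247
  64a + 8b + c = 427
Solving the system yields a = 6, b = 6, c = -5.
So h(x) = 6x² + 6x - 5.
The leading coefficient is 6.

6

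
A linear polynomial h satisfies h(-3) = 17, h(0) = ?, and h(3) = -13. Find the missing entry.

2

On equispaced nodes a degree-1 polynomial has vanishing second forward difference, so
  h(-3) - 2·h(0) + h(3) = 0.
Substituting the known values and solving for h(0):
  -2·h(0) = -4
  h(0) = 2.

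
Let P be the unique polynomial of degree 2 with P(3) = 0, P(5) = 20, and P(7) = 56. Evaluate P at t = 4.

8

Forward differences of the values at t = 3, 5, 7:
  P  : 0  20  56
  Δ  : 20  36
  Δ^2: 16
The second differences are constant, confirming degree 2.
Interpolating (Newton forward form) and evaluating at t = 4 gives P(4) = 8.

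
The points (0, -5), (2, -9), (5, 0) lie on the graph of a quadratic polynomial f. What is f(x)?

f(x) = x^2 - 4x - 5

Write f(x) = ax^2 + bx + c. Substituting each data point gives a linear system:
  c = -5
  4a + 2b + c = -9
  25a + 5b + c = 0
Solving the system yields a = 1, b = -4, c = -5.
So f(x) = x^2 - 4x - 5.
Check: f(5) = 0. ✓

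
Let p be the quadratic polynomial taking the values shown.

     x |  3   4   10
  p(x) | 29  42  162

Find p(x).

p(x) = x^2 + 6x + 2

Using the Lagrange interpolation formula with nodes 3, 4, 10:
  L_0(x) = (x - 4)(x - 10) / 7
  L_1(x) = (x - 3)(x - 10) / -6
  L_2(x) = (x - 3)(x - 4) / 42
Then p(x) = 29·L_0(x) + 42·L_1(x) + 162·L_2(x).
Expanding and collecting terms gives p(x) = x² + 6x + 2.
Check: p(4) = 42. ✓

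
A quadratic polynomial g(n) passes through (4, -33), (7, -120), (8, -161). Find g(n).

g(n) = -3n^2 + 4n - 1

Using the Lagrange interpolation formula with nodes 4, 7, 8:
  L_0(n) = (n - 7)(n - 8) / 12
  L_1(n) = (n - 4)(n - 8) / -3
  L_2(n) = (n - 4)(n - 7) / 4
Then g(n) = -33·L_0(n) - 120·L_1(n) - 161·L_2(n).
Expanding and collecting terms gives g(n) = -3n^2 + 4n - 1.
Check: g(7) = -120. ✓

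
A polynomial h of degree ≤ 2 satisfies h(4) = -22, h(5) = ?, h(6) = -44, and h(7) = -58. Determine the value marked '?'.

The 3 known points determine the degree-2 polynomial uniquely.
Write h(n) = an^2 + bn + c. Substituting each data point gives a linear system:
  16a + 4b + c = -22
  36a + 6b + c = -44
  49a + 7b + c = -58
Solving the system yields a = -1, b = -1, c = -2.
So h(n) = -n^2 - n - 2.
Then h(5) = -32.

-32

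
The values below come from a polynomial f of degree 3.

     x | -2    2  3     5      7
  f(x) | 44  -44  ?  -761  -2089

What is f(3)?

The 4 known points determine the degree-3 polynomial uniquely.
Write f(x) = ax^3 + bx^2 + cx + d. Substituting each data point gives a linear system:
  -8a + 4b - 2c + d = 44
  8a + 4b + 2c + d = -44
  125a + 25b + 5c + d = -761
  343a + 49b + 7c + d = -2089
Solving the system yields a = -6, b = -1, c = 2, d = 4.
So f(x) = -6x^3 - x^2 + 2x + 4.
Then f(3) = -161.

-161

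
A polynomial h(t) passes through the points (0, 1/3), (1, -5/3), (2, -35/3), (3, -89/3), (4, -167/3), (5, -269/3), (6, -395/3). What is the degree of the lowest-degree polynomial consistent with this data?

2

Forward differences of the values at t = 0, 1, 2, 3, 4, 5, 6:
  h  : 1/3  -5/3  -35/3  -89/3  -167/3  -269/3  -395/3
  Δ  : -2  -10  -18  -26  -34  -42
  Δ^2: -8  -8  -8  -8  -8
  Δ^3: 0  0  0  0
  Δ^4: 0  0  0
  Δ^5: 0  0
  Δ^6: 0
The second differences are constant (-8) and nonzero, while all higher differences vanish, so the minimal degree is 2.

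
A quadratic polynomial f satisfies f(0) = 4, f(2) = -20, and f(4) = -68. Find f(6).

Using the Lagrange interpolation formula with nodes 0, 2, 4:
  L_0(n) = (n - 2)(n - 4) / 8
  L_1(n) = n(n - 4) / -4
  L_2(n) = n(n - 2) / 8
Then f(n) = 4·L_0(n) - 20·L_1(n) - 68·L_2(n).
Expanding and collecting terms gives f(n) = -3n^2 - 6n + 4.
Evaluating at n = 6: f(6) = -140.

-140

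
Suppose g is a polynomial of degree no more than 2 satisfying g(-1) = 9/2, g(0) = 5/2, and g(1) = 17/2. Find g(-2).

Write g(x) = ax^2 + bx + c. Substituting each data point gives a linear system:
  a - b + c = 9/2
  c = 5/2
  a + b + c = 17/2
Solving the system yields a = 4, b = 2, c = 5/2.
So g(x) = 4x² + 2x + 5/2.
Then g(-2) = 29/2.

29/2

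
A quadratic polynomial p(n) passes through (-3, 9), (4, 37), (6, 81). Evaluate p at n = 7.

109

Write p(n) = an^2 + bn + c. Substituting each data point gives a linear system:
  9a - 3b + c = 9
  16a + 4b + c = 37
  36a + 6b + c = 81
Solving the system yields a = 2, b = 2, c = -3.
So p(n) = 2n^2 + 2n - 3.
Then p(7) = 109.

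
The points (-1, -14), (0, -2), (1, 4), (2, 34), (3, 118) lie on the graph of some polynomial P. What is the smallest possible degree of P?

Forward differences of the values at x = -1, 0, 1, 2, 3:
  P  : -14  -2  4  34  118
  Δ  : 12  6  30  84
  Δ^2: -6  24  54
  Δ^3: 30  30
  Δ^4: 0
The third differences are constant (30) and nonzero, while all higher differences vanish, so the minimal degree is 3.

3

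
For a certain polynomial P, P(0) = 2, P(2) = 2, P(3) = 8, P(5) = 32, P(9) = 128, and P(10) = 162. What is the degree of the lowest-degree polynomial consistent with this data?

2

Divided differences on the nodes 0, 2, 3, 5, 9, 10:
  order 0: 2  2  8  32  128  162
  order 1: 0  6  12  24  34
  order 2: 2  2  2  2
  order 3: 0  0  0
  order 4: 0  0
  order 5: 0
The order-2 divided differences are all 2 (nonzero) and every higher order vanishes, so the data lies on a polynomial of degree exactly 2.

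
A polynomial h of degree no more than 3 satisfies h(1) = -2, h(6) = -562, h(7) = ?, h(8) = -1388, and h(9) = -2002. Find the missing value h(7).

-914

The 4 known points determine the degree-3 polynomial uniquely.
Write h(t) = at^3 + bt^2 + ct + d. Substituting each data point gives a linear system:
  a + b + c + d = -2
  216a + 36b + 6c + d = -562
  512a + 64b + 8c + d = -1388
  729a + 81b + 9c + d = -2002
Solving the system yields a = -3, b = 2, c = 3, d = -4.
So h(t) = -3t^3 + 2t^2 + 3t - 4.
Then h(7) = -914.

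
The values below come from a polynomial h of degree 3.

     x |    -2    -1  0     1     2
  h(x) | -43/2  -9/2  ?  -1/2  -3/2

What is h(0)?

1/2

On equispaced nodes a degree-3 polynomial has vanishing fourth forward difference, so
  h(-2) - 4·h(-1) + 6·h(0) - 4·h(1) + h(2) = 0.
Substituting the known values and solving for h(0):
  6·h(0) = 3
  h(0) = 1/2.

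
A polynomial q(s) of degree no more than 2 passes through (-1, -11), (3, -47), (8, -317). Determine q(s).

q(s) = -5s^2 + s - 5

Write q(s) = as^2 + bs + c. Substituting each data point gives a linear system:
  a - b + c = -11
  9a + 3b + c = -47
  64a + 8b + c = -317
Solving the system yields a = -5, b = 1, c = -5.
So q(s) = -5s^2 + s - 5.
Check: q(3) = -47. ✓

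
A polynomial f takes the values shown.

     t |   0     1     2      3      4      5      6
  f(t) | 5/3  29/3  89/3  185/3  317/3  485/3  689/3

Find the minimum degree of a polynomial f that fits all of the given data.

Forward differences of the values at t = 0, 1, 2, 3, 4, 5, 6:
  f  : 5/3  29/3  89/3  185/3  317/3  485/3  689/3
  Δ  : 8  20  32  44  56  68
  Δ^2: 12  12  12  12  12
  Δ^3: 0  0  0  0
  Δ^4: 0  0  0
  Δ^5: 0  0
  Δ^6: 0
The second differences are constant (12) and nonzero, while all higher differences vanish, so the minimal degree is 2.

2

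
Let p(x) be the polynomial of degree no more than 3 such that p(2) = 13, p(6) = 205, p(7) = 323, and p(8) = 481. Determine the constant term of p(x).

1

Write p(x) = ax^3 + bx^2 + cx + d. Substituting each data point gives a linear system:
  8a + 4b + 2c + d = 13
  216a + 36b + 6c + d = 205
  343a + 49b + 7c + d = 323
  512a + 64b + 8c + d = 481
Solving the system yields a = 1, b = -1, c = 4, d = 1.
So p(x) = x^3 - x^2 + 4x + 1.
The constant term is 1.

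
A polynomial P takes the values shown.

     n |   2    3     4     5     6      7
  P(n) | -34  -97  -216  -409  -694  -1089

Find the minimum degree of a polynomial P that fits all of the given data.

3

Forward differences of the values at n = 2, 3, 4, 5, 6, 7:
  P  : -34  -97  -216  -409  -694  -1089
  Δ  : -63  -119  -193  -285  -395
  Δ^2: -56  -74  -92  -110
  Δ^3: -18  -18  -18
  Δ^4: 0  0
  Δ^5: 0
The third differences are constant (-18) and nonzero, while all higher differences vanish, so the minimal degree is 3.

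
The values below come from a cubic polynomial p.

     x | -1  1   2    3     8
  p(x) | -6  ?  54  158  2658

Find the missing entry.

12

The 4 known points determine the degree-3 polynomial uniquely.
Write p(x) = ax^3 + bx^2 + cx + d. Substituting each data point gives a linear system:
  -a + b - c + d = -6
  8a + 4b + 2c + d = 54
  27a + 9b + 3c + d = 158
  512a + 64b + 8c + d = 2658
Solving the system yields a = 5, b = 1, c = 4, d = 2.
So p(x) = 5x^3 + x^2 + 4x + 2.
Then p(1) = 12.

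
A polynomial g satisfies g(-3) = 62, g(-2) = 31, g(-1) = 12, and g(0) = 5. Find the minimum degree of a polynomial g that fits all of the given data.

Forward differences of the values at n = -3, -2, -1, 0:
  g  : 62  31  12  5
  Δ  : -31  -19  -7
  Δ^2: 12  12
  Δ^3: 0
The second differences are constant (12) and nonzero, while all higher differences vanish, so the minimal degree is 2.

2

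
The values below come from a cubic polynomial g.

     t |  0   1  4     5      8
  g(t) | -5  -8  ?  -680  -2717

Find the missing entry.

-353

The 4 known points determine the degree-3 polynomial uniquely.
Write g(t) = at^3 + bt^2 + ct + d. Substituting each data point gives a linear system:
  d = -5
  a + b + c + d = -8
  125a + 25b + 5c + d = -680
  512a + 64b + 8c + d = -2717
Solving the system yields a = -5, b = -3, c = 5, d = -5.
So g(t) = -5t^3 - 3t^2 + 5t - 5.
Then g(4) = -353.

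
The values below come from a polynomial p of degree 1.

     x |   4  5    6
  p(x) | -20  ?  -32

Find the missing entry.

On equispaced nodes a degree-1 polynomial has vanishing second forward difference, so
  p(4) - 2·p(5) + p(6) = 0.
Substituting the known values and solving for p(5):
  -2·p(5) = 52
  p(5) = -26.

-26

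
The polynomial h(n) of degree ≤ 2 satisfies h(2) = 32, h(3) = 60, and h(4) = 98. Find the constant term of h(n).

6

Write h(n) = an^2 + bn + c. Substituting each data point gives a linear system:
  4a + 2b + c = 32
  9a + 3b + c = 60
  16a + 4b + c = 98
Solving the system yields a = 5, b = 3, c = 6.
So h(n) = 5n^2 + 3n + 6.
The constant term is 6.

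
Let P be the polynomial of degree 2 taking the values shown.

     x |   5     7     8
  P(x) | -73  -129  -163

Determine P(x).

P(x) = -2x^2 - 4x - 3

Write P(x) = ax^2 + bx + c. Substituting each data point gives a linear system:
  25a + 5b + c = -73
  49a + 7b + c = -129
  64a + 8b + c = -163
Solving the system yields a = -2, b = -4, c = -3.
So P(x) = -2x² - 4x - 3.
Check: P(7) = -129. ✓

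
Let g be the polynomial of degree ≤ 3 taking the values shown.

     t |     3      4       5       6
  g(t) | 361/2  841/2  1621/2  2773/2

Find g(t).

g(t) = 6t^3 + 3t^2 - 3t + 1/2

Write g(t) = at^3 + bt^2 + ct + d. Substituting each data point gives a linear system:
  27a + 9b + 3c + d = 361/2
  64a + 16b + 4c + d = 841/2
  125a + 25b + 5c + d = 1621/2
  216a + 36b + 6c + d = 2773/2
Solving the system yields a = 6, b = 3, c = -3, d = 1/2.
So g(t) = 6t³ + 3t² - 3t + 1/2.
Check: g(3) = 361/2. ✓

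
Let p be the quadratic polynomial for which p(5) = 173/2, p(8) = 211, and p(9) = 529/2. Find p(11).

779/2

Using the Lagrange interpolation formula with nodes 5, 8, 9:
  L_0(x) = (x - 8)(x - 9) / 12
  L_1(x) = (x - 5)(x - 9) / -3
  L_2(x) = (x - 5)(x - 8) / 4
Then p(x) = 173/2·L_0(x) + 211·L_1(x) + 529/2·L_2(x).
Expanding and collecting terms gives p(x) = 3x^2 + (5/2)x - 1.
Evaluating at x = 11: p(11) = 779/2.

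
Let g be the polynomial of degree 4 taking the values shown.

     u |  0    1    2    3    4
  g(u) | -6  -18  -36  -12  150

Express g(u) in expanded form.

Write g(u) = au^4 + bu^3 + cu^2 + du + e. Substituting each data point gives a linear system:
  e = -6
  a + b + c + d + e = -18
  16a + 8b + 4c + 2d + e = -36
  81a + 27b + 9c + 3d + e = -12
  256a + 64b + 16c + 4d + e = 150
Solving the system yields a = 2, b = -4, c = -5, d = -5, e = -6.
So g(u) = 2u^4 - 4u^3 - 5u^2 - 5u - 6.
Check: g(3) = -12. ✓

g(u) = 2u^4 - 4u^3 - 5u^2 - 5u - 6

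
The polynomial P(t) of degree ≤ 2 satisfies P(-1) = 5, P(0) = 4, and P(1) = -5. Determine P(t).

Write P(t) = at^2 + bt + c. Substituting each data point gives a linear system:
  a - b + c = 5
  c = 4
  a + b + c = -5
Solving the system yields a = -4, b = -5, c = 4.
So P(t) = -4t² - 5t + 4.
Check: P(1) = -5. ✓

P(t) = -4t^2 - 5t + 4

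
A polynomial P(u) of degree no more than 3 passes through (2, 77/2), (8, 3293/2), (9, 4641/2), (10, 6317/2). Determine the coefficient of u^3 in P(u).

3

Write P(u) = au^3 + bu^2 + cu + d. Substituting each data point gives a linear system:
  8a + 4b + 2c + d = 77/2
  512a + 64b + 8c + d = 3293/2
  729a + 81b + 9c + d = 4641/2
  1000a + 100b + 10c + d = 6317/2
Solving the system yields a = 3, b = 1, c = 6, d = -3/2.
So P(u) = 3u³ + u² + 6u - 3/2.
The leading coefficient is 3.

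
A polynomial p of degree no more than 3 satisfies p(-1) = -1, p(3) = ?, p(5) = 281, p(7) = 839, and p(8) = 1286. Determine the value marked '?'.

51

The 4 known points determine the degree-3 polynomial uniquely.
Write p(u) = au^3 + bu^2 + cu + d. Substituting each data point gives a linear system:
  -a + b - c + d = -1
  125a + 25b + 5c + d = 281
  343a + 49b + 7c + d = 839
  512a + 64b + 8c + d = 1286
Solving the system yields a = 3, b = -4, c = 0, d = 6.
So p(u) = 3u^3 - 4u^2 + 6.
Then p(3) = 51.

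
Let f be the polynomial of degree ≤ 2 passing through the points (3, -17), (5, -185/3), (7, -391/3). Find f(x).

Write f(x) = ax^2 + bx + c. Substituting each data point gives a linear system:
  9a + 3b + c = -17
  25a + 5b + c = -185/3
  49a + 7b + c = -391/3
Solving the system yields a = -3, b = 5/3, c = 5.
So f(x) = -3x^2 + (5/3)x + 5.
Check: f(3) = -17. ✓

f(x) = -3x^2 + (5/3)x + 5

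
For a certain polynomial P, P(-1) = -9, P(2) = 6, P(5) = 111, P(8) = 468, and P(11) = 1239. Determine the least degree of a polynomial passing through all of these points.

Forward differences of the values at t = -1, 2, 5, 8, 11:
  P  : -9  6  111  468  1239
  Δ  : 15  105  357  771
  Δ^2: 90  252  414
  Δ^3: 162  162
  Δ^4: 0
The third differences are constant (162) and nonzero, while all higher differences vanish, so the minimal degree is 3.

3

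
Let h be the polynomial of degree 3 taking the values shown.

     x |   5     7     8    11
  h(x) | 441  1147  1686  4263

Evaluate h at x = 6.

738

Using the Lagrange interpolation formula with nodes 5, 7, 8, 11:
  L_0(x) = (x - 7)(x - 8)(x - 11) / -36
  L_1(x) = (x - 5)(x - 8)(x - 11) / 8
  L_2(x) = (x - 5)(x - 7)(x - 11) / -9
  L_3(x) = (x - 5)(x - 7)(x - 8) / 72
Then h(x) = 441·L_0(x) + 1147·L_1(x) + 1686·L_2(x) + 4263·L_3(x).
Expanding and collecting terms gives h(x) = 3x³ + 2x² + 2x + 6.
Evaluating at x = 6: h(6) = 738.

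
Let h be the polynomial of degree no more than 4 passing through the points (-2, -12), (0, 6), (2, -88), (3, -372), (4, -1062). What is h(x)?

h(x) = -3x^4 - 4x^3 - 2x^2 - 3x + 6

Write h(x) = ax^4 + bx^3 + cx^2 + dx + e. Substituting each data point gives a linear system:
  16a - 8b + 4c - 2d + e = -12
  e = 6
  16a + 8b + 4c + 2d + e = -88
  81a + 27b + 9c + 3d + e = -372
  256a + 64b + 16c + 4d + e = -1062
Solving the system yields a = -3, b = -4, c = -2, d = -3, e = 6.
So h(x) = -3x^4 - 4x^3 - 2x^2 - 3x + 6.
Check: h(0) = 6. ✓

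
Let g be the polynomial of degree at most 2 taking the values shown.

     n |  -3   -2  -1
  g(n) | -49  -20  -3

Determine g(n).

Write g(n) = an^2 + bn + c. Substituting each data point gives a linear system:
  9a - 3b + c = -49
  4a - 2b + c = -20
  a - b + c = -3
Solving the system yields a = -6, b = -1, c = 2.
So g(n) = -6n² - n + 2.
Check: g(-1) = -3. ✓

g(n) = -6n^2 - n + 2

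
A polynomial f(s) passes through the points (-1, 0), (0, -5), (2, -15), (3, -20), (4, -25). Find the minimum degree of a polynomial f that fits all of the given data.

1

Divided differences on the nodes -1, 0, 2, 3, 4:
  order 0: 0  -5  -15  -20  -25
  order 1: -5  -5  -5  -5
  order 2: 0  0  0
  order 3: 0  0
  order 4: 0
The order-1 divided differences are all -5 (nonzero) and every higher order vanishes, so the data lies on a polynomial of degree exactly 1.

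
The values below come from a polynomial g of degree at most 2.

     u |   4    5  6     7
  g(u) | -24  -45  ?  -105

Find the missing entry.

-72

The 3 known points determine the degree-2 polynomial uniquely.
Write g(u) = au^2 + bu + c. Substituting each data point gives a linear system:
  16a + 4b + c = -24
  25a + 5b + c = -45
  49a + 7b + c = -105
Solving the system yields a = -3, b = 6, c = 0.
So g(u) = -3u^2 + 6u.
Then g(6) = -72.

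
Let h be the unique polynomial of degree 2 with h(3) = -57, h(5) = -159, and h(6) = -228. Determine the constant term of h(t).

Write h(t) = at^2 + bt + c. Substituting each data point gives a linear system:
  9a + 3b + c = -57
  25a + 5b + c = -159
  36a + 6b + c = -228
Solving the system yields a = -6, b = -3, c = 6.
So h(t) = -6t^2 - 3t + 6.
The constant term is 6.

6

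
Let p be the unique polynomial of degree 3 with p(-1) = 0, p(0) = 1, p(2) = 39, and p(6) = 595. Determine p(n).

p(n) = 2n^3 + 4n^2 + 3n + 1

Write p(n) = an^3 + bn^2 + cn + d. Substituting each data point gives a linear system:
  -a + b - c + d = 0
  d = 1
  8a + 4b + 2c + d = 39
  216a + 36b + 6c + d = 595
Solving the system yields a = 2, b = 4, c = 3, d = 1.
So p(n) = 2n³ + 4n² + 3n + 1.
Check: p(6) = 595. ✓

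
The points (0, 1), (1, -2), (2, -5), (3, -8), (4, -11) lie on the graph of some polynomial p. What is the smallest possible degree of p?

Forward differences of the values at u = 0, 1, 2, 3, 4:
  p  : 1  -2  -5  -8  -11
  Δ  : -3  -3  -3  -3
  Δ^2: 0  0  0
  Δ^3: 0  0
  Δ^4: 0
The first differences are constant (-3) and nonzero, while all higher differences vanish, so the minimal degree is 1.

1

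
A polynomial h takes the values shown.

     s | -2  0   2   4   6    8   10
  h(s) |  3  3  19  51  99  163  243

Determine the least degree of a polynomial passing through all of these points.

2

Forward differences of the values at s = -2, 0, 2, 4, 6, 8, 10:
  h  : 3  3  19  51  99  163  243
  Δ  : 0  16  32  48  64  80
  Δ^2: 16  16  16  16  16
  Δ^3: 0  0  0  0
  Δ^4: 0  0  0
  Δ^5: 0  0
  Δ^6: 0
The second differences are constant (16) and nonzero, while all higher differences vanish, so the minimal degree is 2.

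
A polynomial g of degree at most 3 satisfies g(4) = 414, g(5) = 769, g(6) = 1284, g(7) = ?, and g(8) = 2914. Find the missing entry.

1989

The 4 known points determine the degree-3 polynomial uniquely.
Write g(x) = ax^3 + bx^2 + cx + d. Substituting each data point gives a linear system:
  64a + 16b + 4c + d = 414
  125a + 25b + 5c + d = 769
  216a + 36b + 6c + d = 1284
  512a + 64b + 8c + d = 2914
Solving the system yields a = 5, b = 5, c = 5, d = -6.
So g(x) = 5x^3 + 5x^2 + 5x - 6.
Then g(7) = 1989.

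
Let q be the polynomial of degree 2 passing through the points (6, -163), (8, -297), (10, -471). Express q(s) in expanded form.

q(s) = -5s^2 + 3s - 1

Write q(s) = as^2 + bs + c. Substituting each data point gives a linear system:
  36a + 6b + c = -163
  64a + 8b + c = -297
  100a + 10b + c = -471
Solving the system yields a = -5, b = 3, c = -1.
So q(s) = -5s^2 + 3s - 1.
Check: q(10) = -471. ✓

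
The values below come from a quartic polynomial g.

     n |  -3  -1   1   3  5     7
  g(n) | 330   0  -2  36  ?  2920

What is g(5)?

The 5 known points determine the degree-4 polynomial uniquely.
Write g(n) = an^4 + bn^3 + cn^2 + dn + e. Substituting each data point gives a linear system:
  81a - 27b + 9c - 3d + e = 330
  a - b + c - d + e = 0
  a + b + c + d + e = -2
  81a + 27b + 9c + 3d + e = 36
  2401a + 343b + 49c + 7d + e = 2920
Solving the system yields a = 2, b = -6, c = 3, d = 5, e = -6.
So g(n) = 2n^4 - 6n^3 + 3n^2 + 5n - 6.
Then g(5) = 594.

594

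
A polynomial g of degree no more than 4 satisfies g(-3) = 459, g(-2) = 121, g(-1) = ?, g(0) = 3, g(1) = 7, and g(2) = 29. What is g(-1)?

17

The 5 known points determine the degree-4 polynomial uniquely.
Write g(n) = an^4 + bn^3 + cn^2 + dn + e. Substituting each data point gives a linear system:
  81a - 27b + 9c - 3d + e = 459
  16a - 8b + 4c - 2d + e = 121
  e = 3
  a + b + c + d + e = 7
  16a + 8b + 4c + 2d + e = 29
Solving the system yields a = 3, b = -6, c = 6, d = 1, e = 3.
So g(n) = 3n⁴ - 6n³ + 6n² + n + 3.
Then g(-1) = 17.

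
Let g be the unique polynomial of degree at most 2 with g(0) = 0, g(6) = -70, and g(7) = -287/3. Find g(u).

g(u) = -2u^2 + (1/3)u

Write g(u) = au^2 + bu + c. Substituting each data point gives a linear system:
  c = 0
  36a + 6b + c = -70
  49a + 7b + c = -287/3
Solving the system yields a = -2, b = 1/3, c = 0.
So g(u) = -2u^2 + (1/3)u.
Check: g(0) = 0. ✓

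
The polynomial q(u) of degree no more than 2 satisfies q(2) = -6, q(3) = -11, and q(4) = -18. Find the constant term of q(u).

-2

Write q(u) = au^2 + bu + c. Substituting each data point gives a linear system:
  4a + 2b + c = -6
  9a + 3b + c = -11
  16a + 4b + c = -18
Solving the system yields a = -1, b = 0, c = -2.
So q(u) = -u² - 2.
The constant term is -2.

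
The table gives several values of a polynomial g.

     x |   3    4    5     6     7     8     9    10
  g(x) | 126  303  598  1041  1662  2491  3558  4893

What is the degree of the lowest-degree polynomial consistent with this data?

Forward differences of the values at x = 3, 4, 5, 6, 7, 8, 9, 10:
  g  : 126  303  598  1041  1662  2491  3558  4893
  Δ  : 177  295  443  621  829  1067  1335
  Δ^2: 118  148  178  208  238  268
  Δ^3: 30  30  30  30  30
  Δ^4: 0  0  0  0
  Δ^5: 0  0  0
  Δ^6: 0  0
  Δ^7: 0
The third differences are constant (30) and nonzero, while all higher differences vanish, so the minimal degree is 3.

3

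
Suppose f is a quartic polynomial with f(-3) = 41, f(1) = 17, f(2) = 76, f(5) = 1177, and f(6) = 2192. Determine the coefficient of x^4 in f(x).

1

Write f(x) = ax^4 + bx^3 + cx^2 + dx + e. Substituting each data point gives a linear system:
  81a - 27b + 9c - 3d + e = 41
  a + b + c + d + e = 17
  16a + 8b + 4c + 2d + e = 76
  625a + 125b + 25c + 5d + e = 1177
  1296a + 216b + 36c + 6d + e = 2192
Solving the system yields a = 1, b = 3, c = 6, d = 5, e = 2.
So f(x) = x⁴ + 3x³ + 6x² + 5x + 2.
The leading coefficient is 1.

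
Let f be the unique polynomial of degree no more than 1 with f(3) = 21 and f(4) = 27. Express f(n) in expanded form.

Write f(n) = an + b. Substituting each data point gives a linear system:
  3a + b = 21
  4a + b = 27
Solving the system yields a = 6, b = 3.
So f(n) = 6n + 3.
Check: f(3) = 21. ✓

f(n) = 6n + 3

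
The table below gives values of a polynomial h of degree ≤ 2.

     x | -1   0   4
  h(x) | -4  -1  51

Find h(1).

6

Write h(x) = ax^2 + bx + c. Substituting each data point gives a linear system:
  a - b + c = -4
  c = -1
  16a + 4b + c = 51
Solving the system yields a = 2, b = 5, c = -1.
So h(x) = 2x² + 5x - 1.
Then h(1) = 6.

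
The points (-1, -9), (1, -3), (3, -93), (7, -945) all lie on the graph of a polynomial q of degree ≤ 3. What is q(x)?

q(x) = -2x^3 - 6x^2 + 5x

Write q(x) = ax^3 + bx^2 + cx + d. Substituting each data point gives a linear system:
  -a + b - c + d = -9
  a + b + c + d = -3
  27a + 9b + 3c + d = -93
  343a + 49b + 7c + d = -945
Solving the system yields a = -2, b = -6, c = 5, d = 0.
So q(x) = -2x^3 - 6x^2 + 5x.
Check: q(3) = -93. ✓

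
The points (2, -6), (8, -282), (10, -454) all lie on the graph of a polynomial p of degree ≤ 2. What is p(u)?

p(u) = -5u^2 + 4u + 6

Write p(u) = au^2 + bu + c. Substituting each data point gives a linear system:
  4a + 2b + c = -6
  64a + 8b + c = -282
  100a + 10b + c = -454
Solving the system yields a = -5, b = 4, c = 6.
So p(u) = -5u^2 + 4u + 6.
Check: p(10) = -454. ✓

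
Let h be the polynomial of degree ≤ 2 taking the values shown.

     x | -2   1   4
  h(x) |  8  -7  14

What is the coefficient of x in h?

-3

Write h(x) = ax^2 + bx + c. Substituting each data point gives a linear system:
  4a - 2b + c = 8
  a + b + c = -7
  16a + 4b + c = 14
Solving the system yields a = 2, b = -3, c = -6.
So h(x) = 2x² - 3x - 6.
The coefficient of x is -3.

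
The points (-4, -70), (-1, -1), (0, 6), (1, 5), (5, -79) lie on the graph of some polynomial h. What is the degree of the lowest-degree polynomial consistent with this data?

Divided differences on the nodes -4, -1, 0, 1, 5:
  order 0: -70  -1  6  5  -79
  order 1: 23  7  -1  -21
  order 2: -4  -4  -4
  order 3: 0  0
  order 4: 0
The order-2 divided differences are all -4 (nonzero) and every higher order vanishes, so the data lies on a polynomial of degree exactly 2.

2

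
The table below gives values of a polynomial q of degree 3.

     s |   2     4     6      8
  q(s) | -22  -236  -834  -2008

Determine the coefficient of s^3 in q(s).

Write q(s) = as^3 + bs^2 + cs + d. Substituting each data point gives a linear system:
  8a + 4b + 2c + d = -22
  64a + 16b + 4c + d = -236
  216a + 36b + 6c + d = -834
  512a + 64b + 8c + d = -2008
Solving the system yields a = -4, b = 0, c = 5, d = 0.
So q(s) = -4s^3 + 5s.
The leading coefficient is -4.

-4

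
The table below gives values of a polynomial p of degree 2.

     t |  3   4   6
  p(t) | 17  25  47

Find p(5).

35

Using the Lagrange interpolation formula with nodes 3, 4, 6:
  L_0(t) = (t - 4)(t - 6) / 3
  L_1(t) = (t - 3)(t - 6) / -2
  L_2(t) = (t - 3)(t - 4) / 6
Then p(t) = 17·L_0(t) + 25·L_1(t) + 47·L_2(t).
Expanding and collecting terms gives p(t) = t² + t + 5.
Evaluating at t = 5: p(5) = 35.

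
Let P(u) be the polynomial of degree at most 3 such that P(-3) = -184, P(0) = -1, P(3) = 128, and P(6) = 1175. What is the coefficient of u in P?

Write P(u) = au^3 + bu^2 + cu + d. Substituting each data point gives a linear system:
  -27a + 9b - 3c + d = -184
  d = -1
  27a + 9b + 3c + d = 128
  216a + 36b + 6c + d = 1175
Solving the system yields a = 6, b = -3, c = -2, d = -1.
So P(u) = 6u^3 - 3u^2 - 2u - 1.
The coefficient of u is -2.

-2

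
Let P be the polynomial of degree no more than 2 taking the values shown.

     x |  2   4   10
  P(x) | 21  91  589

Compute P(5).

Write P(x) = ax^2 + bx + c. Substituting each data point gives a linear system:
  4a + 2b + c = 21
  16a + 4b + c = 91
  100a + 10b + c = 589
Solving the system yields a = 6, b = -1, c = -1.
So P(x) = 6x² - x - 1.
Then P(5) = 144.

144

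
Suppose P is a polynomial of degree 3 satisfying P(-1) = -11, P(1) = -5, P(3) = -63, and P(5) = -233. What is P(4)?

Using the Lagrange interpolation formula with nodes -1, 1, 3, 5:
  L_0(x) = (x - 1)(x - 3)(x - 5) / -48
  L_1(x) = (x + 1)(x - 3)(x - 5) / 16
  L_2(x) = (x + 1)(x - 1)(x - 5) / -16
  L_3(x) = (x + 1)(x - 1)(x - 3) / 48
Then P(x) = -11·L_0(x) - 5·L_1(x) - 63·L_2(x) - 233·L_3(x).
Expanding and collecting terms gives P(x) = -x³ - 5x² + 4x - 3.
Evaluating at x = 4: P(4) = -131.

-131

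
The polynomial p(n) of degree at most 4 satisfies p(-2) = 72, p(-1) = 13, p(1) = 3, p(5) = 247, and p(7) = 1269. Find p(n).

Write p(n) = an^4 + bn^3 + cn^2 + dn + e. Substituting each data point gives a linear system:
  16a - 8b + 4c - 2d + e = 72
  a - b + c - d + e = 13
  a + b + c + d + e = 3
  625a + 125b + 25c + 5d + e = 247
  2401a + 343b + 49c + 7d + e = 1269
Solving the system yields a = 1, b = -4, c = 5, d = -1, e = 2.
So p(n) = n⁴ - 4n³ + 5n² - n + 2.
Check: p(1) = 3. ✓

p(n) = n^4 - 4n^3 + 5n^2 - n + 2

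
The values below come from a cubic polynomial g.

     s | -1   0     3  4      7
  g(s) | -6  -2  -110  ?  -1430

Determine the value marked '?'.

-266

The 4 known points determine the degree-3 polynomial uniquely.
Write g(s) = as^3 + bs^2 + cs + d. Substituting each data point gives a linear system:
  -a + b - c + d = -6
  d = -2
  27a + 9b + 3c + d = -110
  343a + 49b + 7c + d = -1430
Solving the system yields a = -4, b = -2, c = 6, d = -2.
So g(s) = -4s³ - 2s² + 6s - 2.
Then g(4) = -266.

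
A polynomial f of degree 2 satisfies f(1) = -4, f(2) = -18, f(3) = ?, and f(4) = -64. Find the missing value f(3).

-38

The 3 known points determine the degree-2 polynomial uniquely.
Write f(x) = ax^2 + bx + c. Substituting each data point gives a linear system:
  a + b + c = -4
  4a + 2b + c = -18
  16a + 4b + c = -64
Solving the system yields a = -3, b = -5, c = 4.
So f(x) = -3x² - 5x + 4.
Then f(3) = -38.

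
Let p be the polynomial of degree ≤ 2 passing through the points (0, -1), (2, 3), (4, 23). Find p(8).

Using the Lagrange interpolation formula with nodes 0, 2, 4:
  L_0(s) = (s - 2)(s - 4) / 8
  L_1(s) = s(s - 4) / -4
  L_2(s) = s(s - 2) / 8
Then p(s) = -1·L_0(s) + 3·L_1(s) + 23·L_2(s).
Expanding and collecting terms gives p(s) = 2s^2 - 2s - 1.
Evaluating at s = 8: p(8) = 111.

111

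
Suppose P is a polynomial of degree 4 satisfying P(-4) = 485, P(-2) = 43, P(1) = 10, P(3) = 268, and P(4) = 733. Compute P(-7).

4418

Write P(x) = ax^4 + bx^3 + cx^2 + dx + e. Substituting each data point gives a linear system:
  256a - 64b + 16c - 4d + e = 485
  16a - 8b + 4c - 2d + e = 43
  a + b + c + d + e = 10
  81a + 27b + 9c + 3d + e = 268
  256a + 64b + 16c + 4d + e = 733
Solving the system yields a = 2, b = 2, c = 6, d = -1, e = 1.
So P(x) = 2x^4 + 2x^3 + 6x^2 - x + 1.
Then P(-7) = 4418.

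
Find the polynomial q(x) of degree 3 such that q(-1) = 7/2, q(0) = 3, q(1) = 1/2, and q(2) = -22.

q(x) = -3x^3 - x^2 + (3/2)x + 3

Write q(x) = ax^3 + bx^2 + cx + d. Substituting each data point gives a linear system:
  -a + b - c + d = 7/2
  d = 3
  a + b + c + d = 1/2
  8a + 4b + 2c + d = -22
Solving the system yields a = -3, b = -1, c = 3/2, d = 3.
So q(x) = -3x^3 - x^2 + (3/2)x + 3.
Check: q(0) = 3. ✓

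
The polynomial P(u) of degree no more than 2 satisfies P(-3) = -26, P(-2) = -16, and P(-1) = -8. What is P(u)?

P(u) = -u^2 + 5u - 2

Using the Lagrange interpolation formula with nodes -3, -2, -1:
  L_0(u) = (u + 2)(u + 1) / 2
  L_1(u) = (u + 3)(u + 1) / -1
  L_2(u) = (u + 3)(u + 2) / 2
Then P(u) = -26·L_0(u) - 16·L_1(u) - 8·L_2(u).
Expanding and collecting terms gives P(u) = -u^2 + 5u - 2.
Check: P(-3) = -26. ✓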